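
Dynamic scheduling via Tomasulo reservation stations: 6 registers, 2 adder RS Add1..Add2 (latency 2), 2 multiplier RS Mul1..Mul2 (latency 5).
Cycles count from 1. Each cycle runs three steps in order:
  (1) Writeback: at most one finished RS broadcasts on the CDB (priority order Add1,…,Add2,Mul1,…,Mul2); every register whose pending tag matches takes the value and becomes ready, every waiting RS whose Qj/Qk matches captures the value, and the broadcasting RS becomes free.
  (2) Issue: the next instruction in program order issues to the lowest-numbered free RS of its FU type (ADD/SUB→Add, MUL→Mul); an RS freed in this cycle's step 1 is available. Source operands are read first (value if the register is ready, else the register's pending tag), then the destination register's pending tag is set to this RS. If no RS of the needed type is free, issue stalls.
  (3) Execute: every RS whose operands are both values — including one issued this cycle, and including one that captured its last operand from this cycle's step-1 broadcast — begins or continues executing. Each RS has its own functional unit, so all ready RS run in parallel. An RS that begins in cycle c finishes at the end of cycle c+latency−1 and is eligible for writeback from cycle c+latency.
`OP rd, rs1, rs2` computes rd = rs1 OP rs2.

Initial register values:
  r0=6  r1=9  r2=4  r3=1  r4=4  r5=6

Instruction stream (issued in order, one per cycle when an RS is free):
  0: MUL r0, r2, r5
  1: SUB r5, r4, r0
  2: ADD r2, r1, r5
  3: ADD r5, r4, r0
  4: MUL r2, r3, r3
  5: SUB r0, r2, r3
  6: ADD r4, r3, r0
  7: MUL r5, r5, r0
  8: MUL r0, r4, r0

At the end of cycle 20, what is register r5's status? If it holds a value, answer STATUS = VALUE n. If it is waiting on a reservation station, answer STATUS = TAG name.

STATUS = TAG Mul2

  c1: issue MUL r0<-Mul1  regs: r0:Mul1,r1:9,r2:4,r3:1,r4:4,r5:6
  c2: issue SUB r5<-Add1  regs: r0:Mul1,r1:9,r2:4,r3:1,r4:4,r5:Add1
  c3: issue ADD r2<-Add2  regs: r0:Mul1,r1:9,r2:Add2,r3:1,r4:4,r5:Add1
  c4: stall  regs: r0:Mul1,r1:9,r2:Add2,r3:1,r4:4,r5:Add1
  c5: stall  regs: r0:Mul1,r1:9,r2:Add2,r3:1,r4:4,r5:Add1
  c6: CDB Mul1=24; stall  regs: r0:24,r1:9,r2:Add2,r3:1,r4:4,r5:Add1
  c7: stall  regs: r0:24,r1:9,r2:Add2,r3:1,r4:4,r5:Add1
  c8: CDB Add1=-20; issue ADD r5<-Add1  regs: r0:24,r1:9,r2:Add2,r3:1,r4:4,r5:Add1
  c9: issue MUL r2<-Mul1  regs: r0:24,r1:9,r2:Mul1,r3:1,r4:4,r5:Add1
  c10: CDB Add1=28; issue SUB r0<-Add1  regs: r0:Add1,r1:9,r2:Mul1,r3:1,r4:4,r5:28
  c11: CDB Add2=-11; issue ADD r4<-Add2  regs: r0:Add1,r1:9,r2:Mul1,r3:1,r4:Add2,r5:28
  c12: issue MUL r5<-Mul2  regs: r0:Add1,r1:9,r2:Mul1,r3:1,r4:Add2,r5:Mul2
  c13: stall  regs: r0:Add1,r1:9,r2:Mul1,r3:1,r4:Add2,r5:Mul2
  c14: CDB Mul1=1; issue MUL r0<-Mul1  regs: r0:Mul1,r1:9,r2:1,r3:1,r4:Add2,r5:Mul2
  c15: -  regs: r0:Mul1,r1:9,r2:1,r3:1,r4:Add2,r5:Mul2
  c16: CDB Add1=0  regs: r0:Mul1,r1:9,r2:1,r3:1,r4:Add2,r5:Mul2
  c17: -  regs: r0:Mul1,r1:9,r2:1,r3:1,r4:Add2,r5:Mul2
  c18: CDB Add2=1  regs: r0:Mul1,r1:9,r2:1,r3:1,r4:1,r5:Mul2
  c19: -  regs: r0:Mul1,r1:9,r2:1,r3:1,r4:1,r5:Mul2
  c20: -  regs: r0:Mul1,r1:9,r2:1,r3:1,r4:1,r5:Mul2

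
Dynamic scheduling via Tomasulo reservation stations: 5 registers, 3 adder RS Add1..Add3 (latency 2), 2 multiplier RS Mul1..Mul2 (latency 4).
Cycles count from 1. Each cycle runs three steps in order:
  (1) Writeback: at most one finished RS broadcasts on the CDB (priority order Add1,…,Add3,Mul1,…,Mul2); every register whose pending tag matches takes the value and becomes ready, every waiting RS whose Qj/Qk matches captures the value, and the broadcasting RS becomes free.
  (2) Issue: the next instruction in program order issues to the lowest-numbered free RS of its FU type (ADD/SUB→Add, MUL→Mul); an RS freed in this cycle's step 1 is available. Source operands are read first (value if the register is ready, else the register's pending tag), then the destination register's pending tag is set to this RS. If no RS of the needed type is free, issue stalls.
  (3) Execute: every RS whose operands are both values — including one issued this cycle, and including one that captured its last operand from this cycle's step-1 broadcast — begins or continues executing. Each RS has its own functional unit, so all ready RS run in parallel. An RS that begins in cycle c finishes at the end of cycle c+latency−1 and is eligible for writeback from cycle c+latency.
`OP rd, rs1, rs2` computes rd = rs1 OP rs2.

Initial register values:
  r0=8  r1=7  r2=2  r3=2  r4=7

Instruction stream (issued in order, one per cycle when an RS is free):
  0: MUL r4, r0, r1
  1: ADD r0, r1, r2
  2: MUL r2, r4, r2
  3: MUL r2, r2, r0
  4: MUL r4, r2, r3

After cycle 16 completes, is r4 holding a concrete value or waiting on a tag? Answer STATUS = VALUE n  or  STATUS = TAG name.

STATUS = TAG Mul2

cycle 1: issue MUL r4<-Mul1 // r0:8,r1:7,r2:2,r3:2,r4:Mul1
cycle 2: issue ADD r0<-Add1 // r0:Add1,r1:7,r2:2,r3:2,r4:Mul1
cycle 3: issue MUL r2<-Mul2 // r0:Add1,r1:7,r2:Mul2,r3:2,r4:Mul1
cycle 4: CDB Add1=9; stall // r0:9,r1:7,r2:Mul2,r3:2,r4:Mul1
cycle 5: CDB Mul1=56; issue MUL r2<-Mul1 // r0:9,r1:7,r2:Mul1,r3:2,r4:56
cycle 6: stall // r0:9,r1:7,r2:Mul1,r3:2,r4:56
cycle 7: stall // r0:9,r1:7,r2:Mul1,r3:2,r4:56
cycle 8: stall // r0:9,r1:7,r2:Mul1,r3:2,r4:56
cycle 9: CDB Mul2=112; issue MUL r4<-Mul2 // r0:9,r1:7,r2:Mul1,r3:2,r4:Mul2
cycle 10: - // r0:9,r1:7,r2:Mul1,r3:2,r4:Mul2
cycle 11: - // r0:9,r1:7,r2:Mul1,r3:2,r4:Mul2
cycle 12: - // r0:9,r1:7,r2:Mul1,r3:2,r4:Mul2
cycle 13: CDB Mul1=1008 // r0:9,r1:7,r2:1008,r3:2,r4:Mul2
cycle 14: - // r0:9,r1:7,r2:1008,r3:2,r4:Mul2
cycle 15: - // r0:9,r1:7,r2:1008,r3:2,r4:Mul2
cycle 16: - // r0:9,r1:7,r2:1008,r3:2,r4:Mul2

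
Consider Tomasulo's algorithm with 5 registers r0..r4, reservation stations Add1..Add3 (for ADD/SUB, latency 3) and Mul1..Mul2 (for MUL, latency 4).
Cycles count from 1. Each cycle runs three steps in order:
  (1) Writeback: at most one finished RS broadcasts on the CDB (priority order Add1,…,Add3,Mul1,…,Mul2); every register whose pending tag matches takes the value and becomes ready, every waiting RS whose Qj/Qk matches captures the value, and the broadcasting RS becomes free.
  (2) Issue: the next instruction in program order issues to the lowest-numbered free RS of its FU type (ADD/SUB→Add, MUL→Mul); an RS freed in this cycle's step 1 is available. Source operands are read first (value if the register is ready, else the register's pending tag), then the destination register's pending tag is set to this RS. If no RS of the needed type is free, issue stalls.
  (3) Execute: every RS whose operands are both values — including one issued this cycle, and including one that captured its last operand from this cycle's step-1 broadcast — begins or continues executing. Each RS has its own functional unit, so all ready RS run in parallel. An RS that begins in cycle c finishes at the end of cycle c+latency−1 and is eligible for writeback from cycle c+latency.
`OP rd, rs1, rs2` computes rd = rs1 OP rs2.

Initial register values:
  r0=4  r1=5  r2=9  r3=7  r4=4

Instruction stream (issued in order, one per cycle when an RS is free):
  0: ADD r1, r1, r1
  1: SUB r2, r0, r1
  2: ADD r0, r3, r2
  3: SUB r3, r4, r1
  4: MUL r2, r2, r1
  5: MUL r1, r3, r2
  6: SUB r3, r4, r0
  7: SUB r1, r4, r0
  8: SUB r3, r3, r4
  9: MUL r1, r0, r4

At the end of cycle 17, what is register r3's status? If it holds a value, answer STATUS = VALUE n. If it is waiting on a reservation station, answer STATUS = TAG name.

STATUS = VALUE -1

cycle 1: issue ADD r1<-Add1 // r0:4,r1:Add1,r2:9,r3:7,r4:4
cycle 2: issue SUB r2<-Add2 // r0:4,r1:Add1,r2:Add2,r3:7,r4:4
cycle 3: issue ADD r0<-Add3 // r0:Add3,r1:Add1,r2:Add2,r3:7,r4:4
cycle 4: CDB Add1=10; issue SUB r3<-Add1 // r0:Add3,r1:10,r2:Add2,r3:Add1,r4:4
cycle 5: issue MUL r2<-Mul1 // r0:Add3,r1:10,r2:Mul1,r3:Add1,r4:4
cycle 6: issue MUL r1<-Mul2 // r0:Add3,r1:Mul2,r2:Mul1,r3:Add1,r4:4
cycle 7: CDB Add1=-6; issue SUB r3<-Add1 // r0:Add3,r1:Mul2,r2:Mul1,r3:Add1,r4:4
cycle 8: CDB Add2=-6; issue SUB r1<-Add2 // r0:Add3,r1:Add2,r2:Mul1,r3:Add1,r4:4
cycle 9: stall // r0:Add3,r1:Add2,r2:Mul1,r3:Add1,r4:4
cycle 10: stall // r0:Add3,r1:Add2,r2:Mul1,r3:Add1,r4:4
cycle 11: CDB Add3=1; issue SUB r3<-Add3 // r0:1,r1:Add2,r2:Mul1,r3:Add3,r4:4
cycle 12: CDB Mul1=-60; issue MUL r1<-Mul1 // r0:1,r1:Mul1,r2:-60,r3:Add3,r4:4
cycle 13: - // r0:1,r1:Mul1,r2:-60,r3:Add3,r4:4
cycle 14: CDB Add1=3 // r0:1,r1:Mul1,r2:-60,r3:Add3,r4:4
cycle 15: CDB Add2=3 // r0:1,r1:Mul1,r2:-60,r3:Add3,r4:4
cycle 16: CDB Mul1=4 // r0:1,r1:4,r2:-60,r3:Add3,r4:4
cycle 17: CDB Add3=-1 // r0:1,r1:4,r2:-60,r3:-1,r4:4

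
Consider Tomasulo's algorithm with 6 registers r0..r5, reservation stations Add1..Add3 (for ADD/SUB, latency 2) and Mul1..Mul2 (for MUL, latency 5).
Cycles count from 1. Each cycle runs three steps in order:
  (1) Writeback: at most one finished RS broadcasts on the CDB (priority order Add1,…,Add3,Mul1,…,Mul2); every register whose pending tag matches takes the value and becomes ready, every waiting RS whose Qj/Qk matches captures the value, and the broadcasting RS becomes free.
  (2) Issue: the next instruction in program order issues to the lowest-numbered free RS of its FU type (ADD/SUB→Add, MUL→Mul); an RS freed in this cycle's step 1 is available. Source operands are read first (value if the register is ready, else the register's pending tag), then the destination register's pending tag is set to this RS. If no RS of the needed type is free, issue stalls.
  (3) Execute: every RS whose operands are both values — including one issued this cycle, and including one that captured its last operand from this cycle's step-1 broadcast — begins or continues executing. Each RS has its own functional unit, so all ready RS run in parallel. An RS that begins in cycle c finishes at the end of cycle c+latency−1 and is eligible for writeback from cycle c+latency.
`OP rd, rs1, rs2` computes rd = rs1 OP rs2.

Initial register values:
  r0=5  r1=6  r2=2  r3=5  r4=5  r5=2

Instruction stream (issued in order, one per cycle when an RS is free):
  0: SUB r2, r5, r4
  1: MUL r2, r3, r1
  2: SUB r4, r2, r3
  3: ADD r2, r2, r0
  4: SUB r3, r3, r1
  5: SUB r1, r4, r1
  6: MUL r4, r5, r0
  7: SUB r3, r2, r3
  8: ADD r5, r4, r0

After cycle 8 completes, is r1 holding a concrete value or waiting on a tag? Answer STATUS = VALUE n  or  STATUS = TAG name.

cycle 1: issue SUB r2<-Add1 // r0:5,r1:6,r2:Add1,r3:5,r4:5,r5:2
cycle 2: issue MUL r2<-Mul1 // r0:5,r1:6,r2:Mul1,r3:5,r4:5,r5:2
cycle 3: CDB Add1=-3; issue SUB r4<-Add1 // r0:5,r1:6,r2:Mul1,r3:5,r4:Add1,r5:2
cycle 4: issue ADD r2<-Add2 // r0:5,r1:6,r2:Add2,r3:5,r4:Add1,r5:2
cycle 5: issue SUB r3<-Add3 // r0:5,r1:6,r2:Add2,r3:Add3,r4:Add1,r5:2
cycle 6: stall // r0:5,r1:6,r2:Add2,r3:Add3,r4:Add1,r5:2
cycle 7: CDB Add3=-1; issue SUB r1<-Add3 // r0:5,r1:Add3,r2:Add2,r3:-1,r4:Add1,r5:2
cycle 8: CDB Mul1=30; issue MUL r4<-Mul1 // r0:5,r1:Add3,r2:Add2,r3:-1,r4:Mul1,r5:2

STATUS = TAG Add3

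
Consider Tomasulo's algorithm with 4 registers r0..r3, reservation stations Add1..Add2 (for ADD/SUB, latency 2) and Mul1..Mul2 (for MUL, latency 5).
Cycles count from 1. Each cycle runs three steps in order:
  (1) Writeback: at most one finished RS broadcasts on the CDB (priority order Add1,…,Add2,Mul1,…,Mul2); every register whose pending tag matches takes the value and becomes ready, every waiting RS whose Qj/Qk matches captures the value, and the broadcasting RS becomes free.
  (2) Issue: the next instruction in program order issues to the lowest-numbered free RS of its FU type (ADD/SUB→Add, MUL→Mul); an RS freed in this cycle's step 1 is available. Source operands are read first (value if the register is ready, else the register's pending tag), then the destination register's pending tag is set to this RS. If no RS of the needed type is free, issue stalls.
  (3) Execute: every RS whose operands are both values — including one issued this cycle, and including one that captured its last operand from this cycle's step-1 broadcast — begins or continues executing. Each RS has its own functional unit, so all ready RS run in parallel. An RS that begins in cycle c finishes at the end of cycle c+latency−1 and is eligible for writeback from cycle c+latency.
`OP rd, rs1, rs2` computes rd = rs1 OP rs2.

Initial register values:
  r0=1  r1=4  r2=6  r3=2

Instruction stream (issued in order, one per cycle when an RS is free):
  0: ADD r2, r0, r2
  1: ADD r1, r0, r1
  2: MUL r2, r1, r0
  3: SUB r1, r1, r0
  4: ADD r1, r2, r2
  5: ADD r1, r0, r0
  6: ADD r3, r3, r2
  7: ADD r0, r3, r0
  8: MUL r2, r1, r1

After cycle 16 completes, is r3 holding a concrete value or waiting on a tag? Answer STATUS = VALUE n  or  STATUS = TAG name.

  c1: issue ADD r2<-Add1  regs: r0:1,r1:4,r2:Add1,r3:2
  c2: issue ADD r1<-Add2  regs: r0:1,r1:Add2,r2:Add1,r3:2
  c3: CDB Add1=7; issue MUL r2<-Mul1  regs: r0:1,r1:Add2,r2:Mul1,r3:2
  c4: CDB Add2=5; issue SUB r1<-Add1  regs: r0:1,r1:Add1,r2:Mul1,r3:2
  c5: issue ADD r1<-Add2  regs: r0:1,r1:Add2,r2:Mul1,r3:2
  c6: CDB Add1=4; issue ADD r1<-Add1  regs: r0:1,r1:Add1,r2:Mul1,r3:2
  c7: stall  regs: r0:1,r1:Add1,r2:Mul1,r3:2
  c8: CDB Add1=2; issue ADD r3<-Add1  regs: r0:1,r1:2,r2:Mul1,r3:Add1
  c9: CDB Mul1=5; stall  regs: r0:1,r1:2,r2:5,r3:Add1
  c10: stall  regs: r0:1,r1:2,r2:5,r3:Add1
  c11: CDB Add1=7; issue ADD r0<-Add1  regs: r0:Add1,r1:2,r2:5,r3:7
  c12: CDB Add2=10; issue MUL r2<-Mul1  regs: r0:Add1,r1:2,r2:Mul1,r3:7
  c13: CDB Add1=8  regs: r0:8,r1:2,r2:Mul1,r3:7
  c14: -  regs: r0:8,r1:2,r2:Mul1,r3:7
  c15: -  regs: r0:8,r1:2,r2:Mul1,r3:7
  c16: -  regs: r0:8,r1:2,r2:Mul1,r3:7

STATUS = VALUE 7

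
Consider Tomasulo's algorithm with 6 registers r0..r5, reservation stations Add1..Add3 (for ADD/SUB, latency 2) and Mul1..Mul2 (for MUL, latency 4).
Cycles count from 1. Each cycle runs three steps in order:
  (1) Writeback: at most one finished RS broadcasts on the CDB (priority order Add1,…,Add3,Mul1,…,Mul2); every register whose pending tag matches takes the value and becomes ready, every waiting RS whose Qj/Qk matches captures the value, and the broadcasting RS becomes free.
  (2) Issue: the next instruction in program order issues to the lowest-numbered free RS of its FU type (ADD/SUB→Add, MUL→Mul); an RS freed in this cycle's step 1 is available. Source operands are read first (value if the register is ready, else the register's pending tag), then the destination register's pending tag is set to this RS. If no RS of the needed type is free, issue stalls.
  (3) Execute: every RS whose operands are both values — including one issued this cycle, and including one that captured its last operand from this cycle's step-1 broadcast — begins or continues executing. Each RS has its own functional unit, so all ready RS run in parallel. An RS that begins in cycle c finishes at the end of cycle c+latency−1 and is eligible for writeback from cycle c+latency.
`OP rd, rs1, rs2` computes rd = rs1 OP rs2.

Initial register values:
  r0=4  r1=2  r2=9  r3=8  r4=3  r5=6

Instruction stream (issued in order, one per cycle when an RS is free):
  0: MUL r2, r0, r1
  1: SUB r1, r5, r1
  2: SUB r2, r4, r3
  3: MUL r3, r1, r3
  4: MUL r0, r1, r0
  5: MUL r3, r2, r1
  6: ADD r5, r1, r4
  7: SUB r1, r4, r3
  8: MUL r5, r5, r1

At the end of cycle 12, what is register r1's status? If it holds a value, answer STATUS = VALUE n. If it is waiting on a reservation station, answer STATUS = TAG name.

STATUS = TAG Add2

  c1: issue MUL r2<-Mul1  regs: r0:4,r1:2,r2:Mul1,r3:8,r4:3,r5:6
  c2: issue SUB r1<-Add1  regs: r0:4,r1:Add1,r2:Mul1,r3:8,r4:3,r5:6
  c3: issue SUB r2<-Add2  regs: r0:4,r1:Add1,r2:Add2,r3:8,r4:3,r5:6
  c4: CDB Add1=4; issue MUL r3<-Mul2  regs: r0:4,r1:4,r2:Add2,r3:Mul2,r4:3,r5:6
  c5: CDB Add2=-5; stall  regs: r0:4,r1:4,r2:-5,r3:Mul2,r4:3,r5:6
  c6: CDB Mul1=8; issue MUL r0<-Mul1  regs: r0:Mul1,r1:4,r2:-5,r3:Mul2,r4:3,r5:6
  c7: stall  regs: r0:Mul1,r1:4,r2:-5,r3:Mul2,r4:3,r5:6
  c8: CDB Mul2=32; issue MUL r3<-Mul2  regs: r0:Mul1,r1:4,r2:-5,r3:Mul2,r4:3,r5:6
  c9: issue ADD r5<-Add1  regs: r0:Mul1,r1:4,r2:-5,r3:Mul2,r4:3,r5:Add1
  c10: CDB Mul1=16; issue SUB r1<-Add2  regs: r0:16,r1:Add2,r2:-5,r3:Mul2,r4:3,r5:Add1
  c11: CDB Add1=7; issue MUL r5<-Mul1  regs: r0:16,r1:Add2,r2:-5,r3:Mul2,r4:3,r5:Mul1
  c12: CDB Mul2=-20  regs: r0:16,r1:Add2,r2:-5,r3:-20,r4:3,r5:Mul1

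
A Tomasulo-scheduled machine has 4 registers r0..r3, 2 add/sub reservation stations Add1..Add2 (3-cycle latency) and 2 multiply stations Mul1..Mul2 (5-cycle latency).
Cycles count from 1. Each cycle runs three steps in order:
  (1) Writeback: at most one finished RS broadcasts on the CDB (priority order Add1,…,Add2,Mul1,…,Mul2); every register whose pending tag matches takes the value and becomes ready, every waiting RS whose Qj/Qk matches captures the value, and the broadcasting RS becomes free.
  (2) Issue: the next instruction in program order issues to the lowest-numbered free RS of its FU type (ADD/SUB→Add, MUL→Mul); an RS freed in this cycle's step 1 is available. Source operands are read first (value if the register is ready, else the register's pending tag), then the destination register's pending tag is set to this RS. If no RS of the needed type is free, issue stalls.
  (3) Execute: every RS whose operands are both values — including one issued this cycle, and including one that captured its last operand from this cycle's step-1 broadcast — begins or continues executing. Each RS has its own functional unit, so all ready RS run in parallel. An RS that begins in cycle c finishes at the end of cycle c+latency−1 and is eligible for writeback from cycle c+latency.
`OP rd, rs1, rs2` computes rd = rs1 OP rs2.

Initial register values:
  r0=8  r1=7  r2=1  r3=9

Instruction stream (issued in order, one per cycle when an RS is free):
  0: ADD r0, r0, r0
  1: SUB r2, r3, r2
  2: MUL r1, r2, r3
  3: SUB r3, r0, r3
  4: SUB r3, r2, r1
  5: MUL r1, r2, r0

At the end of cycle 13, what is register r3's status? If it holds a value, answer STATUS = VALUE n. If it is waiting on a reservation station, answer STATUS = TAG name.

STATUS = VALUE -64

c1: issue ADD r0<-Add1 | r0:Add1,r1:7,r2:1,r3:9
c2: issue SUB r2<-Add2 | r0:Add1,r1:7,r2:Add2,r3:9
c3: issue MUL r1<-Mul1 | r0:Add1,r1:Mul1,r2:Add2,r3:9
c4: CDB Add1=16; issue SUB r3<-Add1 | r0:16,r1:Mul1,r2:Add2,r3:Add1
c5: CDB Add2=8; issue SUB r3<-Add2 | r0:16,r1:Mul1,r2:8,r3:Add2
c6: issue MUL r1<-Mul2 | r0:16,r1:Mul2,r2:8,r3:Add2
c7: CDB Add1=7 | r0:16,r1:Mul2,r2:8,r3:Add2
c8: - | r0:16,r1:Mul2,r2:8,r3:Add2
c9: - | r0:16,r1:Mul2,r2:8,r3:Add2
c10: CDB Mul1=72 | r0:16,r1:Mul2,r2:8,r3:Add2
c11: CDB Mul2=128 | r0:16,r1:128,r2:8,r3:Add2
c12: - | r0:16,r1:128,r2:8,r3:Add2
c13: CDB Add2=-64 | r0:16,r1:128,r2:8,r3:-64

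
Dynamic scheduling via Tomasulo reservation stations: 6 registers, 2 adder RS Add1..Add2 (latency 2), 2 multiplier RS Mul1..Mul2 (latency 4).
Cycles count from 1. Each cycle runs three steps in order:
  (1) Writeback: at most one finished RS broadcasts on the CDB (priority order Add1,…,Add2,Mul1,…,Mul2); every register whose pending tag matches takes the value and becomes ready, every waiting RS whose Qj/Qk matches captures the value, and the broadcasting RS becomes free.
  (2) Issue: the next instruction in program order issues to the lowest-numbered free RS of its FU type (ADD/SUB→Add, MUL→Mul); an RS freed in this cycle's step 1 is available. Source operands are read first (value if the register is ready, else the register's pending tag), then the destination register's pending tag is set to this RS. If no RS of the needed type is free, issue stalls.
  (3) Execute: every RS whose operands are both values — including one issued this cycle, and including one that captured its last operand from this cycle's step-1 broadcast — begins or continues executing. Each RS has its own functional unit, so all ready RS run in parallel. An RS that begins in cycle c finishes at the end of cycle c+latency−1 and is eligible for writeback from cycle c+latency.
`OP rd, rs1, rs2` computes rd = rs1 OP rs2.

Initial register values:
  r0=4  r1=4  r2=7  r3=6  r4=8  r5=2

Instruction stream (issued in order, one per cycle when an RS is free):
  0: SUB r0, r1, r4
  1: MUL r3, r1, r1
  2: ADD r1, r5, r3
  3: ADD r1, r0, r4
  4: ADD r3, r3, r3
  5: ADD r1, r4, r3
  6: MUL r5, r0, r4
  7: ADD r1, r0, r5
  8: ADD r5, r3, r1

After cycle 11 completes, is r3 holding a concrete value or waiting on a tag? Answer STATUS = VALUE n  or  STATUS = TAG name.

STATUS = VALUE 32

  c1: issue SUB r0<-Add1  regs: r0:Add1,r1:4,r2:7,r3:6,r4:8,r5:2
  c2: issue MUL r3<-Mul1  regs: r0:Add1,r1:4,r2:7,r3:Mul1,r4:8,r5:2
  c3: CDB Add1=-4; issue ADD r1<-Add1  regs: r0:-4,r1:Add1,r2:7,r3:Mul1,r4:8,r5:2
  c4: issue ADD r1<-Add2  regs: r0:-4,r1:Add2,r2:7,r3:Mul1,r4:8,r5:2
  c5: stall  regs: r0:-4,r1:Add2,r2:7,r3:Mul1,r4:8,r5:2
  c6: CDB Add2=4; issue ADD r3<-Add2  regs: r0:-4,r1:4,r2:7,r3:Add2,r4:8,r5:2
  c7: CDB Mul1=16; stall  regs: r0:-4,r1:4,r2:7,r3:Add2,r4:8,r5:2
  c8: stall  regs: r0:-4,r1:4,r2:7,r3:Add2,r4:8,r5:2
  c9: CDB Add1=18; issue ADD r1<-Add1  regs: r0:-4,r1:Add1,r2:7,r3:Add2,r4:8,r5:2
  c10: CDB Add2=32; issue MUL r5<-Mul1  regs: r0:-4,r1:Add1,r2:7,r3:32,r4:8,r5:Mul1
  c11: issue ADD r1<-Add2  regs: r0:-4,r1:Add2,r2:7,r3:32,r4:8,r5:Mul1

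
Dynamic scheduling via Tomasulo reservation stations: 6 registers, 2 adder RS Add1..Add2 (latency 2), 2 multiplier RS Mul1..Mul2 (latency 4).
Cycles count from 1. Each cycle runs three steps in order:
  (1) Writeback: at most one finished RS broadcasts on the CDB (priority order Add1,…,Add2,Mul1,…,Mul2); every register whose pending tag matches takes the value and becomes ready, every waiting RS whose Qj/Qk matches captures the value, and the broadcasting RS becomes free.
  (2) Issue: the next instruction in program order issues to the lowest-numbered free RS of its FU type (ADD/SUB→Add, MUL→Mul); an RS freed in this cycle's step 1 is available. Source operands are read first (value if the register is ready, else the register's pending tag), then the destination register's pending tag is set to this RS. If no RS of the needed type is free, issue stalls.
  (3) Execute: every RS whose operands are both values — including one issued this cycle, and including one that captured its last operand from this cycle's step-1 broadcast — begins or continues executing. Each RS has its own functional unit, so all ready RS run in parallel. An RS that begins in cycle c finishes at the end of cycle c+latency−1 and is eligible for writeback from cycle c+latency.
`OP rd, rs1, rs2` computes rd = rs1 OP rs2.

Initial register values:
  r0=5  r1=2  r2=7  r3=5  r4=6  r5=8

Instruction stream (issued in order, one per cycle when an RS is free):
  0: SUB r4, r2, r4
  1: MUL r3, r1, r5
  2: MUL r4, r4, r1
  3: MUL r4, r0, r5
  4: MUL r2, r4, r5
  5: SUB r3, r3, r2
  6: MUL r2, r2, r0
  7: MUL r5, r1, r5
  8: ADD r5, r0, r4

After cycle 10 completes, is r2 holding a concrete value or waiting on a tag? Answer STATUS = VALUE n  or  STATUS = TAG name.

c1: issue SUB r4<-Add1 | r0:5,r1:2,r2:7,r3:5,r4:Add1,r5:8
c2: issue MUL r3<-Mul1 | r0:5,r1:2,r2:7,r3:Mul1,r4:Add1,r5:8
c3: CDB Add1=1; issue MUL r4<-Mul2 | r0:5,r1:2,r2:7,r3:Mul1,r4:Mul2,r5:8
c4: stall | r0:5,r1:2,r2:7,r3:Mul1,r4:Mul2,r5:8
c5: stall | r0:5,r1:2,r2:7,r3:Mul1,r4:Mul2,r5:8
c6: CDB Mul1=16; issue MUL r4<-Mul1 | r0:5,r1:2,r2:7,r3:16,r4:Mul1,r5:8
c7: CDB Mul2=2; issue MUL r2<-Mul2 | r0:5,r1:2,r2:Mul2,r3:16,r4:Mul1,r5:8
c8: issue SUB r3<-Add1 | r0:5,r1:2,r2:Mul2,r3:Add1,r4:Mul1,r5:8
c9: stall | r0:5,r1:2,r2:Mul2,r3:Add1,r4:Mul1,r5:8
c10: CDB Mul1=40; issue MUL r2<-Mul1 | r0:5,r1:2,r2:Mul1,r3:Add1,r4:40,r5:8

STATUS = TAG Mul1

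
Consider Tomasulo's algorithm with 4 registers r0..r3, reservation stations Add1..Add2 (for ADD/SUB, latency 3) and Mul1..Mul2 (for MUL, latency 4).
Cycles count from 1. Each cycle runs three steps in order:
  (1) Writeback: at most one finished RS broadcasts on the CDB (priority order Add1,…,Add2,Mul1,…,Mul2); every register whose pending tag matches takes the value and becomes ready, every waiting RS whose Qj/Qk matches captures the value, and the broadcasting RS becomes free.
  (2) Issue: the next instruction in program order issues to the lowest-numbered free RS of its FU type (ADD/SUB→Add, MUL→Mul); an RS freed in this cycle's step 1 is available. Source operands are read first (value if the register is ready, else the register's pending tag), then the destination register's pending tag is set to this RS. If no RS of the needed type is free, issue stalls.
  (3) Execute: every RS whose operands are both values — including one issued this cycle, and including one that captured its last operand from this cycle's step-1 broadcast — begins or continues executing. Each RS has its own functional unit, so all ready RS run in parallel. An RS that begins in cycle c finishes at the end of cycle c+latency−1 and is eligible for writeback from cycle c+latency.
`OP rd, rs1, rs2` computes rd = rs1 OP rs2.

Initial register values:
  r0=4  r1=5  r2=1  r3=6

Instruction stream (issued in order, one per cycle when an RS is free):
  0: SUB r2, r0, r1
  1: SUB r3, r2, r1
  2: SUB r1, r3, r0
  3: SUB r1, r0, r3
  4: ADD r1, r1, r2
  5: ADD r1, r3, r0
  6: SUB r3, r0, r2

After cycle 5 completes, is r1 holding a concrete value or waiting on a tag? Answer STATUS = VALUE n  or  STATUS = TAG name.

STATUS = TAG Add1

cycle 1: issue SUB r2<-Add1 // r0:4,r1:5,r2:Add1,r3:6
cycle 2: issue SUB r3<-Add2 // r0:4,r1:5,r2:Add1,r3:Add2
cycle 3: stall // r0:4,r1:5,r2:Add1,r3:Add2
cycle 4: CDB Add1=-1; issue SUB r1<-Add1 // r0:4,r1:Add1,r2:-1,r3:Add2
cycle 5: stall // r0:4,r1:Add1,r2:-1,r3:Add2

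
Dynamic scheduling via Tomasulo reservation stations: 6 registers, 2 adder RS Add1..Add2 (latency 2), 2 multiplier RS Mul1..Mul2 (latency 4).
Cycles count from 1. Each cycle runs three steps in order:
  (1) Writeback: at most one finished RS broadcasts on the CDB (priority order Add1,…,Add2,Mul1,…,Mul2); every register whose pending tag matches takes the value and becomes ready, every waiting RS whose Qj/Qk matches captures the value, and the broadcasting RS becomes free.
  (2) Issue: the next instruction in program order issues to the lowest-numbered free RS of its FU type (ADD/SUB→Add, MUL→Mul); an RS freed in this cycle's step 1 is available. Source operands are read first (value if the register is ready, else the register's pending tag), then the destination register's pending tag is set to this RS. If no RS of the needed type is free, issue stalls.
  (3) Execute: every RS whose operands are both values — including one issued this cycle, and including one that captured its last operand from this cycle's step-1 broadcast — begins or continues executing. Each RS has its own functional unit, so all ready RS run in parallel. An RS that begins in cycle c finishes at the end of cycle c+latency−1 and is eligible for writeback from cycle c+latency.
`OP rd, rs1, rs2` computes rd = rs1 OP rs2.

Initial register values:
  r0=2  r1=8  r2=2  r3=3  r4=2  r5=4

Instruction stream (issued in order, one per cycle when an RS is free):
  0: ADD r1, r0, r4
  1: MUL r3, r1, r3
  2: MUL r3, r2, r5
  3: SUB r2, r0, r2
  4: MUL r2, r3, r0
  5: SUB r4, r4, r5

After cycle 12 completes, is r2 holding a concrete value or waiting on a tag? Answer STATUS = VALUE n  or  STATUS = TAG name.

  c1: issue ADD r1<-Add1  regs: r0:2,r1:Add1,r2:2,r3:3,r4:2,r5:4
  c2: issue MUL r3<-Mul1  regs: r0:2,r1:Add1,r2:2,r3:Mul1,r4:2,r5:4
  c3: CDB Add1=4; issue MUL r3<-Mul2  regs: r0:2,r1:4,r2:2,r3:Mul2,r4:2,r5:4
  c4: issue SUB r2<-Add1  regs: r0:2,r1:4,r2:Add1,r3:Mul2,r4:2,r5:4
  c5: stall  regs: r0:2,r1:4,r2:Add1,r3:Mul2,r4:2,r5:4
  c6: CDB Add1=0; stall  regs: r0:2,r1:4,r2:0,r3:Mul2,r4:2,r5:4
  c7: CDB Mul1=12; issue MUL r2<-Mul1  regs: r0:2,r1:4,r2:Mul1,r3:Mul2,r4:2,r5:4
  c8: CDB Mul2=8; issue SUB r4<-Add1  regs: r0:2,r1:4,r2:Mul1,r3:8,r4:Add1,r5:4
  c9: -  regs: r0:2,r1:4,r2:Mul1,r3:8,r4:Add1,r5:4
  c10: CDB Add1=-2  regs: r0:2,r1:4,r2:Mul1,r3:8,r4:-2,r5:4
  c11: -  regs: r0:2,r1:4,r2:Mul1,r3:8,r4:-2,r5:4
  c12: CDB Mul1=16  regs: r0:2,r1:4,r2:16,r3:8,r4:-2,r5:4

STATUS = VALUE 16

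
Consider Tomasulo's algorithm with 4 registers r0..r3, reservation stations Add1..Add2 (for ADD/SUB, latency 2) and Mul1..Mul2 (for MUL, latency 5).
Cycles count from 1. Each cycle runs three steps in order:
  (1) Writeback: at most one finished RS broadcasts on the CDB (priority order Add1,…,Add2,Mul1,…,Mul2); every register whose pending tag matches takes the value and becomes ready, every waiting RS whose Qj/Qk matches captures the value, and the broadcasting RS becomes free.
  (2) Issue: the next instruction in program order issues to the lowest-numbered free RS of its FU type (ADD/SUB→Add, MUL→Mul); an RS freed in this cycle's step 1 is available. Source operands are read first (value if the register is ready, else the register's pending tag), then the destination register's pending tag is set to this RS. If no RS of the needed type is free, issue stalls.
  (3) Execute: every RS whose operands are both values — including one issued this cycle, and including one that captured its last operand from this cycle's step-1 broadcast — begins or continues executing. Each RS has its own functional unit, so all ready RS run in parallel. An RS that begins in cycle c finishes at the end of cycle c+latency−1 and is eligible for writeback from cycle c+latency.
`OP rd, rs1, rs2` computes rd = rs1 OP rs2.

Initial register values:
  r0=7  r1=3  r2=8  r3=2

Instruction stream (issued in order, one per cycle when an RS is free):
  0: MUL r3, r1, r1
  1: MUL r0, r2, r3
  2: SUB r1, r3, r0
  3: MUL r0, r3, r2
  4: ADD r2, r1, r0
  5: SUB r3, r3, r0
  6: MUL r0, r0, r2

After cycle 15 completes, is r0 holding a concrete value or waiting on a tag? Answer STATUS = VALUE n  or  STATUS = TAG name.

STATUS = TAG Mul1

c1: issue MUL r3<-Mul1 | r0:7,r1:3,r2:8,r3:Mul1
c2: issue MUL r0<-Mul2 | r0:Mul2,r1:3,r2:8,r3:Mul1
c3: issue SUB r1<-Add1 | r0:Mul2,r1:Add1,r2:8,r3:Mul1
c4: stall | r0:Mul2,r1:Add1,r2:8,r3:Mul1
c5: stall | r0:Mul2,r1:Add1,r2:8,r3:Mul1
c6: CDB Mul1=9; issue MUL r0<-Mul1 | r0:Mul1,r1:Add1,r2:8,r3:9
c7: issue ADD r2<-Add2 | r0:Mul1,r1:Add1,r2:Add2,r3:9
c8: stall | r0:Mul1,r1:Add1,r2:Add2,r3:9
c9: stall | r0:Mul1,r1:Add1,r2:Add2,r3:9
c10: stall | r0:Mul1,r1:Add1,r2:Add2,r3:9
c11: CDB Mul1=72; stall | r0:72,r1:Add1,r2:Add2,r3:9
c12: CDB Mul2=72; stall | r0:72,r1:Add1,r2:Add2,r3:9
c13: stall | r0:72,r1:Add1,r2:Add2,r3:9
c14: CDB Add1=-63; issue SUB r3<-Add1 | r0:72,r1:-63,r2:Add2,r3:Add1
c15: issue MUL r0<-Mul1 | r0:Mul1,r1:-63,r2:Add2,r3:Add1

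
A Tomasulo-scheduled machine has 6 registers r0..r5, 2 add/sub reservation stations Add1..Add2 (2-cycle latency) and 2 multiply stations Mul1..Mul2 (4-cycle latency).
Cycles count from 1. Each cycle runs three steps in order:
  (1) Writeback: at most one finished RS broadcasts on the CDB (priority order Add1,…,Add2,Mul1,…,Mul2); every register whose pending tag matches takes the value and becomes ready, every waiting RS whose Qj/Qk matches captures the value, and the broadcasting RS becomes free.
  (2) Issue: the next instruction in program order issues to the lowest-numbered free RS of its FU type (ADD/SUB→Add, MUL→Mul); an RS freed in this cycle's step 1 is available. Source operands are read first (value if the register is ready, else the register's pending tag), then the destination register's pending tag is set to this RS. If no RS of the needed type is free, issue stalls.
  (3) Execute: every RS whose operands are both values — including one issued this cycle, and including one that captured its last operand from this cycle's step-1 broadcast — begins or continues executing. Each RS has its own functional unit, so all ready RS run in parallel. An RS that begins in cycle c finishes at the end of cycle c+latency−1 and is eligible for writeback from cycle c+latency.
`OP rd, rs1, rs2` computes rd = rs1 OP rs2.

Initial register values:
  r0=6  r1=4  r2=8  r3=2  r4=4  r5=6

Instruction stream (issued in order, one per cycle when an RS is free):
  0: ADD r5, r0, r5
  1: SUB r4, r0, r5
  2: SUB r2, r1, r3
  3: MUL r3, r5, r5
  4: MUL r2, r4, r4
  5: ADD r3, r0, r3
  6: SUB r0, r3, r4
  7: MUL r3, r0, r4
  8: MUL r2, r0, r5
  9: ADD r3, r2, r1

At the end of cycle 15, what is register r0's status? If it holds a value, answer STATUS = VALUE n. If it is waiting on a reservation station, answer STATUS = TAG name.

STATUS = VALUE 156

cycle 1: issue ADD r5<-Add1 // r0:6,r1:4,r2:8,r3:2,r4:4,r5:Add1
cycle 2: issue SUB r4<-Add2 // r0:6,r1:4,r2:8,r3:2,r4:Add2,r5:Add1
cycle 3: CDB Add1=12; issue SUB r2<-Add1 // r0:6,r1:4,r2:Add1,r3:2,r4:Add2,r5:12
cycle 4: issue MUL r3<-Mul1 // r0:6,r1:4,r2:Add1,r3:Mul1,r4:Add2,r5:12
cycle 5: CDB Add1=2; issue MUL r2<-Mul2 // r0:6,r1:4,r2:Mul2,r3:Mul1,r4:Add2,r5:12
cycle 6: CDB Add2=-6; issue ADD r3<-Add1 // r0:6,r1:4,r2:Mul2,r3:Add1,r4:-6,r5:12
cycle 7: issue SUB r0<-Add2 // r0:Add2,r1:4,r2:Mul2,r3:Add1,r4:-6,r5:12
cycle 8: CDB Mul1=144; issue MUL r3<-Mul1 // r0:Add2,r1:4,r2:Mul2,r3:Mul1,r4:-6,r5:12
cycle 9: stall // r0:Add2,r1:4,r2:Mul2,r3:Mul1,r4:-6,r5:12
cycle 10: CDB Add1=150; stall // r0:Add2,r1:4,r2:Mul2,r3:Mul1,r4:-6,r5:12
cycle 11: CDB Mul2=36; issue MUL r2<-Mul2 // r0:Add2,r1:4,r2:Mul2,r3:Mul1,r4:-6,r5:12
cycle 12: CDB Add2=156; issue ADD r3<-Add1 // r0:156,r1:4,r2:Mul2,r3:Add1,r4:-6,r5:12
cycle 13: - // r0:156,r1:4,r2:Mul2,r3:Add1,r4:-6,r5:12
cycle 14: - // r0:156,r1:4,r2:Mul2,r3:Add1,r4:-6,r5:12
cycle 15: - // r0:156,r1:4,r2:Mul2,r3:Add1,r4:-6,r5:12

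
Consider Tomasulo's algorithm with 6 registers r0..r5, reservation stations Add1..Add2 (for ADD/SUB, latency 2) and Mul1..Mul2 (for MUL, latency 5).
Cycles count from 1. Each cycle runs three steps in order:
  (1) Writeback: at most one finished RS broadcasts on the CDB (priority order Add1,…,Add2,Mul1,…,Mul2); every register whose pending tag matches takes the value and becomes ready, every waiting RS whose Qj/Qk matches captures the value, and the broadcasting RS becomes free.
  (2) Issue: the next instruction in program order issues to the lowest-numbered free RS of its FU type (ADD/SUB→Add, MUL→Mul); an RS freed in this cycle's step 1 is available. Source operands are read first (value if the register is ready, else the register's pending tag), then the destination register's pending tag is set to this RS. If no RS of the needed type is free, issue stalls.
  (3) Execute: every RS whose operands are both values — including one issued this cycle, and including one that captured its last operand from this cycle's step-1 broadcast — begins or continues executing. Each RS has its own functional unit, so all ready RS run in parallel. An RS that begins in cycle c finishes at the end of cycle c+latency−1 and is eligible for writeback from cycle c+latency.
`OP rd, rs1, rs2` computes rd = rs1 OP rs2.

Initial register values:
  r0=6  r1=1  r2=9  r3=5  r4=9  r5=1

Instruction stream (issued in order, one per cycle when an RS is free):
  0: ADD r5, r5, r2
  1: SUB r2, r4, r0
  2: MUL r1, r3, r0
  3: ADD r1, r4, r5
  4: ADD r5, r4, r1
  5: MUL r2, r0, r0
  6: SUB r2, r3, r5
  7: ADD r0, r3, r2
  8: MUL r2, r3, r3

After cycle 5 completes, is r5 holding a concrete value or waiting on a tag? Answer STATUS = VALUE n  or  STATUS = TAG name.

STATUS = TAG Add2

  c1: issue ADD r5<-Add1  regs: r0:6,r1:1,r2:9,r3:5,r4:9,r5:Add1
  c2: issue SUB r2<-Add2  regs: r0:6,r1:1,r2:Add2,r3:5,r4:9,r5:Add1
  c3: CDB Add1=10; issue MUL r1<-Mul1  regs: r0:6,r1:Mul1,r2:Add2,r3:5,r4:9,r5:10
  c4: CDB Add2=3; issue ADD r1<-Add1  regs: r0:6,r1:Add1,r2:3,r3:5,r4:9,r5:10
  c5: issue ADD r5<-Add2  regs: r0:6,r1:Add1,r2:3,r3:5,r4:9,r5:Add2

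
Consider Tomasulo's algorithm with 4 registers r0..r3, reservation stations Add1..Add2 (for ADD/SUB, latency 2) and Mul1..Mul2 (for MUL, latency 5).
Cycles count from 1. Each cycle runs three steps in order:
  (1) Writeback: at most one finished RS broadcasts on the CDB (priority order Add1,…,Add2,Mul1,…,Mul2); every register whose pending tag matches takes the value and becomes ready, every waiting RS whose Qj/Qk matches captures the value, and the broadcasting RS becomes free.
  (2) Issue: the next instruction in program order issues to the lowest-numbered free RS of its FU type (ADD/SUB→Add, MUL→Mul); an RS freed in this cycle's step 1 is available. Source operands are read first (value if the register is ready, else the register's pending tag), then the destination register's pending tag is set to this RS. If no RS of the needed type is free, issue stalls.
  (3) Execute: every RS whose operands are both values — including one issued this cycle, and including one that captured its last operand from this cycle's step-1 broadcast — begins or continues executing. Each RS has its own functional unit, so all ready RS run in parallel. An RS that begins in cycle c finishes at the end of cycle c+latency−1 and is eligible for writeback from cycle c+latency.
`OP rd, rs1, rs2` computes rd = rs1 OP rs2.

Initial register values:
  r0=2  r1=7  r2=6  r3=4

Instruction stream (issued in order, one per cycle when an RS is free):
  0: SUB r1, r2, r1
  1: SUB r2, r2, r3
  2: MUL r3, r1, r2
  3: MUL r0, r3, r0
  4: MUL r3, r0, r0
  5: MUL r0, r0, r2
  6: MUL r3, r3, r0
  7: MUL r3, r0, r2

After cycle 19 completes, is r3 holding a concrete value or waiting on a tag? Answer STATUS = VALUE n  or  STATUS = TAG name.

  c1: issue SUB r1<-Add1  regs: r0:2,r1:Add1,r2:6,r3:4
  c2: issue SUB r2<-Add2  regs: r0:2,r1:Add1,r2:Add2,r3:4
  c3: CDB Add1=-1; issue MUL r3<-Mul1  regs: r0:2,r1:-1,r2:Add2,r3:Mul1
  c4: CDB Add2=2; issue MUL r0<-Mul2  regs: r0:Mul2,r1:-1,r2:2,r3:Mul1
  c5: stall  regs: r0:Mul2,r1:-1,r2:2,r3:Mul1
  c6: stall  regs: r0:Mul2,r1:-1,r2:2,r3:Mul1
  c7: stall  regs: r0:Mul2,r1:-1,r2:2,r3:Mul1
  c8: stall  regs: r0:Mul2,r1:-1,r2:2,r3:Mul1
  c9: CDB Mul1=-2; issue MUL r3<-Mul1  regs: r0:Mul2,r1:-1,r2:2,r3:Mul1
  c10: stall  regs: r0:Mul2,r1:-1,r2:2,r3:Mul1
  c11: stall  regs: r0:Mul2,r1:-1,r2:2,r3:Mul1
  c12: stall  regs: r0:Mul2,r1:-1,r2:2,r3:Mul1
  c13: stall  regs: r0:Mul2,r1:-1,r2:2,r3:Mul1
  c14: CDB Mul2=-4; issue MUL r0<-Mul2  regs: r0:Mul2,r1:-1,r2:2,r3:Mul1
  c15: stall  regs: r0:Mul2,r1:-1,r2:2,r3:Mul1
  c16: stall  regs: r0:Mul2,r1:-1,r2:2,r3:Mul1
  c17: stall  regs: r0:Mul2,r1:-1,r2:2,r3:Mul1
  c18: stall  regs: r0:Mul2,r1:-1,r2:2,r3:Mul1
  c19: CDB Mul1=16; issue MUL r3<-Mul1  regs: r0:Mul2,r1:-1,r2:2,r3:Mul1

STATUS = TAG Mul1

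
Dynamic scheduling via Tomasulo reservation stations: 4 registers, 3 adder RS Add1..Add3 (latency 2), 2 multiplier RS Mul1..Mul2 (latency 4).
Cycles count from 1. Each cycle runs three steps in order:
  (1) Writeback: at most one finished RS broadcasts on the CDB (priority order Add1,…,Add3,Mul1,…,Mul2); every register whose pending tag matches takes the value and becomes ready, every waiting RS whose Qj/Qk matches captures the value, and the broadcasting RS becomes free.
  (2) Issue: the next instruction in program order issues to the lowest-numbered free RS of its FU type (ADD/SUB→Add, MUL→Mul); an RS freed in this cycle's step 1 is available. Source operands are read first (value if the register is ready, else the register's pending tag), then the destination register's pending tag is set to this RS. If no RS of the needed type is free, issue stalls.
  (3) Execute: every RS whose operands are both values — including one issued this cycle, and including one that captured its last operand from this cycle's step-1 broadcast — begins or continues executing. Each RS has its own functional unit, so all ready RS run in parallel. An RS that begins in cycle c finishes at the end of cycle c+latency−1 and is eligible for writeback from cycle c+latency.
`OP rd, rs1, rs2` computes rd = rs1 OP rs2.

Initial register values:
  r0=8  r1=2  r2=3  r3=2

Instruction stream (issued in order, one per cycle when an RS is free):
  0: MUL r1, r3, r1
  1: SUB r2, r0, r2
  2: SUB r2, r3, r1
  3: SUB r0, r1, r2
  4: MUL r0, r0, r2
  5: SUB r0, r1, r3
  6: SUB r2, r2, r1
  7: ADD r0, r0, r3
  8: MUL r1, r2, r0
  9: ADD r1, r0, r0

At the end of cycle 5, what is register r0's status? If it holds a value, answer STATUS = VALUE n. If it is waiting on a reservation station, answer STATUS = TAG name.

cycle 1: issue MUL r1<-Mul1 // r0:8,r1:Mul1,r2:3,r3:2
cycle 2: issue SUB r2<-Add1 // r0:8,r1:Mul1,r2:Add1,r3:2
cycle 3: issue SUB r2<-Add2 // r0:8,r1:Mul1,r2:Add2,r3:2
cycle 4: CDB Add1=5; issue SUB r0<-Add1 // r0:Add1,r1:Mul1,r2:Add2,r3:2
cycle 5: CDB Mul1=4; issue MUL r0<-Mul1 // r0:Mul1,r1:4,r2:Add2,r3:2

STATUS = TAG Mul1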